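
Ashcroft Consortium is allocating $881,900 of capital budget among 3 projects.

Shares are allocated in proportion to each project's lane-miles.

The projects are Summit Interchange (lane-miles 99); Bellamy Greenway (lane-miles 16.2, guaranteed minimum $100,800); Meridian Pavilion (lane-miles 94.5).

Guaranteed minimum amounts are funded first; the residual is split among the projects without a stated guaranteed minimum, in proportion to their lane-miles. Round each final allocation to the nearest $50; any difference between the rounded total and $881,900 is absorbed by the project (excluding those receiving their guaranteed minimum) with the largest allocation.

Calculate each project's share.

Fund the minimums — Bellamy Greenway $100,800. Balance $781,100.
Balance split over remaining lane-miles 193.5: Summit Interchange 399,632.56 → $399,650; Meridian Pavilion 381,467.44 → $381,450.

Summit Interchange: $399,650; Bellamy Greenway: $100,800; Meridian Pavilion: $381,450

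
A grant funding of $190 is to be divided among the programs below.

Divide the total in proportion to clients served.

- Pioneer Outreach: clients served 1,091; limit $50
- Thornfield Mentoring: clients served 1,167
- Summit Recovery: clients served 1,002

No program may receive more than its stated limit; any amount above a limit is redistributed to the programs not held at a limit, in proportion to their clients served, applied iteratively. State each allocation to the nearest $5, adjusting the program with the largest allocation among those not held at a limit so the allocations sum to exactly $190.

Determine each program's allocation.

Pioneer Outreach: $50 | Thornfield Mentoring: $75 | Summit Recovery: $65

Total clients served = 3,260.
Proportional shares (ignoring caps): Pioneer Outreach 63.59; Thornfield Mentoring 68.02; Summit Recovery 58.40.
Cap binds for Pioneer Outreach ($50); remaining pool $140 reallocated over remaining clients served 2,169.
Redistributed shares: Thornfield Mentoring 75.33 → $75; Summit Recovery 64.67 → $65.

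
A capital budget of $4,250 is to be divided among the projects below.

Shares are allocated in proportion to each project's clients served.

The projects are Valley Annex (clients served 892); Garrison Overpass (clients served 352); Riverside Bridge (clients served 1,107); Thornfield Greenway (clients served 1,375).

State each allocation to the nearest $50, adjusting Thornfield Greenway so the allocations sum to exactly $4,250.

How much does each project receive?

Valley Annex: $1,000; Garrison Overpass: $400; Riverside Bridge: $1,250; Thornfield Greenway: $1,600

Combined clients served = 3,726.
Pro-rata amounts: Valley Annex 892/3,726 × $4,250 = 1,017.44; Garrison Overpass 352/3,726 × $4,250 = 401.50; Riverside Bridge 1,107/3,726 × $4,250 = 1,262.68; Thornfield Greenway 1,375/3,726 × $4,250 = 1,568.37.
At nearest $50: Valley Annex $1,000; Garrison Overpass $400; Riverside Bridge $1,250; Thornfield Greenway $1,550. Sum = $4,200.
Difference $4,250 − $4,200 = +$50 applied to Thornfield Greenway: Thornfield Greenway becomes $1,600.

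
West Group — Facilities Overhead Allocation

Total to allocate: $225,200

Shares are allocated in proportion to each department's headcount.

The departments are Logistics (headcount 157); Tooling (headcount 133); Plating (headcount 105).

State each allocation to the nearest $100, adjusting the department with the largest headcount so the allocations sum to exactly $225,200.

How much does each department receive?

Sum of headcount: 157 + 133 + 105 = 395.
Proportional shares: Logistics 89,509.87; Tooling 75,826.84; Plating 59,863.29.
At nearest $100: Logistics $89,500; Tooling $75,800; Plating $59,900. Sum = $225,200.
No rounding difference to absorb.

Logistics: $89,500; Tooling: $75,800; Plating: $59,900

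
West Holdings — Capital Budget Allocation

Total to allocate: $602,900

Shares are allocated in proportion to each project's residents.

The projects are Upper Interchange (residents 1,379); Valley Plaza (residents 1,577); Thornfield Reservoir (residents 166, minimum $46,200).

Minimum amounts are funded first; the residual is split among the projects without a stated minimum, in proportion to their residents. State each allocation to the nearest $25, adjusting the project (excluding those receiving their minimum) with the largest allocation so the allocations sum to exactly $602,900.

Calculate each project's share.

Fund the minimums — Thornfield Reservoir $46,200. Balance $556,700.
Balance split over remaining residents 2,956: Upper Interchange 259,705.45 → $259,700; Valley Plaza 296,994.55 → $297,000.

Upper Interchange: $259,700 | Valley Plaza: $297,000 | Thornfield Reservoir: $46,200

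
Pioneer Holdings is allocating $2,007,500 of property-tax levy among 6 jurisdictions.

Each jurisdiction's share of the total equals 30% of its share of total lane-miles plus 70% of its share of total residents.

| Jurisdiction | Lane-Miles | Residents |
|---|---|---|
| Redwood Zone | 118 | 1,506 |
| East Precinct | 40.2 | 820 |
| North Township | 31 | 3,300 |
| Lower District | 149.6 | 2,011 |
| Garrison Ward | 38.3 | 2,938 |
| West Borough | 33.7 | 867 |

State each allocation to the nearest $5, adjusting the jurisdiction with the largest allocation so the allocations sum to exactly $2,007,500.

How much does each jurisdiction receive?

Redwood Zone: $357,950 · East Precinct: $159,645 · North Township: $450,735 · Lower District: $466,305 · Garrison Ward: $416,980 · West Borough: $155,885

Totals — lane-miles 410.8, residents 11,442.
Blended shares (30% lane-miles + 70% residents): Redwood Zone 0.1783; East Precinct 0.0795; North Township 0.2245; Lower District 0.2323; Garrison Ward 0.2077; West Borough 0.0777.
Pro-rata amounts: Redwood Zone 357,952.43; East Precinct 159,643.24; North Township 450,737.02; Lower District 466,300.96; Garrison Ward 416,980.07; West Borough 155,886.27.
After rounding ($5): Redwood Zone $357,950; East Precinct $159,645; North Township $450,735; Lower District $466,300; Garrison Ward $416,980; West Borough $155,885. Sum = $2,007,495.
Difference $2,007,500 − $2,007,495 = +$5 applied to largest allocation (Lower District): Lower District becomes $466,305.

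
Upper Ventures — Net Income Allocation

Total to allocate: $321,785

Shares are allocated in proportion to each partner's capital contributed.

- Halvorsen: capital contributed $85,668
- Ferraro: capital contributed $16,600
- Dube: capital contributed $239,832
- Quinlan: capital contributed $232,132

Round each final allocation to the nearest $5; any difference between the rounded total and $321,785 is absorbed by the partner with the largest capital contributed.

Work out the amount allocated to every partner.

Total capital contributed = 574,232.
Raw shares: Halvorsen 85,668/574,232 × $321,785 = 48,006.17; Ferraro 16,600/574,232 × $321,785 = 9,302.22; Dube 239,832/574,232 × $321,785 = 134,395.75; Quinlan 232,132/574,232 × $321,785 = 130,080.87.
Rounded to nearest $5: Halvorsen $48,005; Ferraro $9,300; Dube $134,395; Quinlan $130,080. Sum = $321,780.
Difference $321,785 − $321,780 = +$5 applied to largest capital contributed (Dube): Dube becomes $134,400.

Halvorsen: $48,005 · Ferraro: $9,300 · Dube: $134,400 · Quinlan: $130,080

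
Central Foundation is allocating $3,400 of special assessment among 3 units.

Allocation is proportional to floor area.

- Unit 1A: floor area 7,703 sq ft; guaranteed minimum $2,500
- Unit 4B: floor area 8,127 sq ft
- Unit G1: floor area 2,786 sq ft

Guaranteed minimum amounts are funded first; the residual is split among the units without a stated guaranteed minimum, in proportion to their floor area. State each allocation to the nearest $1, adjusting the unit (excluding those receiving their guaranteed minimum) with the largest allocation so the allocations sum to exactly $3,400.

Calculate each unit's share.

Minimums first: Unit 1A $2,500. Balance $900.
Balance split over remaining floor area 10,913: Unit 4B 670.24 → $670; Unit G1 229.76 → $230.

Unit 1A: $2,500; Unit 4B: $670; Unit G1: $230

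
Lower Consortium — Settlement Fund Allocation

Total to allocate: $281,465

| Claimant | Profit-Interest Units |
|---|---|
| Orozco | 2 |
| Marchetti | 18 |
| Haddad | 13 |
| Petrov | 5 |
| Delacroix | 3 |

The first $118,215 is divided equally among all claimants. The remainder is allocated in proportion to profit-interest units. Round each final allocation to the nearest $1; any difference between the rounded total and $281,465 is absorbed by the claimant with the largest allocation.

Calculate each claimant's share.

Orozco: $31,606; Marchetti: $95,314; Haddad: $75,405; Petrov: $43,552; Delacroix: $35,588

$118,215 shared equally gives $23,643 per claimant.
Remainder $163,250 by profit-interest units (total 41): Orozco 7,963.41 → $7,963; Marchetti 71,670.73 → $71,671; Haddad 51,762.20 → $51,762; Petrov 19,908.54 → $19,909; Delacroix 11,945.12 → $11,945.
Totals: Orozco $23,643 + $7,963 = $31,606; Marchetti $23,643 + $71,671 = $95,314; Haddad $23,643 + $51,762 = $75,405; Petrov $23,643 + $19,909 = $43,552; Delacroix $23,643 + $11,945 = $35,588.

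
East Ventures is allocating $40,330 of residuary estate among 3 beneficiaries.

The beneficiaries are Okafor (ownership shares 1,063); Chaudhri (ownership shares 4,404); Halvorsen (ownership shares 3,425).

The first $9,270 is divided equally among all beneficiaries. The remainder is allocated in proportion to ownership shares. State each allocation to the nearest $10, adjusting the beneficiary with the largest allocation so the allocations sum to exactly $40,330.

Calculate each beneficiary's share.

Okafor: $6,800 · Chaudhri: $18,480 · Halvorsen: $15,050

First tranche $9,270 split equally: $3,090 each.
Remainder $31,060 by ownership shares (total 8,892): Okafor 3,713.09 → $3,710; Chaudhri 15,383.29 → $15,380; Halvorsen 11,963.62 → $11,960.
Rounding difference +$10 on remainder applied to Chaudhri.
Totals: Okafor $3,090 + $3,710 = $6,800; Chaudhri $3,090 + $15,390 = $18,480; Halvorsen $3,090 + $11,960 = $15,050.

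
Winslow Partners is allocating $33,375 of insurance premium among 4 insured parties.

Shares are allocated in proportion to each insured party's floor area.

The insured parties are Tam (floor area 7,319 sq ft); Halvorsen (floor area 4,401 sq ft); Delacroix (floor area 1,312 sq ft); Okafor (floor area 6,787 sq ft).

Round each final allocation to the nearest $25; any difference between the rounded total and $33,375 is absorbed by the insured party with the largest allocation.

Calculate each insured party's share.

Tam: $12,350 · Halvorsen: $7,400 · Delacroix: $2,200 · Okafor: $11,425

Combined floor area = 19,819.
Proportional shares: Tam 7,319/19,819 × $33,375 = 12,325.12; Halvorsen 4,401/19,819 × $33,375 = 7,411.24; Delacroix 1,312/19,819 × $33,375 = 2,209.40; Okafor 6,787/19,819 × $33,375 = 11,429.24.
Rounded to nearest $25: Tam $12,325; Halvorsen $7,400; Delacroix $2,200; Okafor $11,425. Sum = $33,350.
Difference $33,375 − $33,350 = +$25 applied to largest allocation (Tam): Tam becomes $12,350.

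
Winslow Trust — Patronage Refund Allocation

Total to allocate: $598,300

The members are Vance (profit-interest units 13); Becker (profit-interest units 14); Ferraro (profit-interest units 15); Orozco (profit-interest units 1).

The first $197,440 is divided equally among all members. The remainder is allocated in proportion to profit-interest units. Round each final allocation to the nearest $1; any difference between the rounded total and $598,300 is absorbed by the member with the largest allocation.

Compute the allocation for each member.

Vance: $170,550 · Becker: $179,873 · Ferraro: $189,195 · Orozco: $58,682

Equal tier: $197,440 ÷ 4 = $49,360 apiece.
Remainder $400,860 by profit-interest units (total 43): Vance 121,190.23 → $121,190; Becker 130,512.56 → $130,513; Ferraro 139,834.88 → $139,835; Orozco 9,322.33 → $9,322.
Totals: Vance $49,360 + $121,190 = $170,550; Becker $49,360 + $130,513 = $179,873; Ferraro $49,360 + $139,835 = $189,195; Orozco $49,360 + $9,322 = $58,682.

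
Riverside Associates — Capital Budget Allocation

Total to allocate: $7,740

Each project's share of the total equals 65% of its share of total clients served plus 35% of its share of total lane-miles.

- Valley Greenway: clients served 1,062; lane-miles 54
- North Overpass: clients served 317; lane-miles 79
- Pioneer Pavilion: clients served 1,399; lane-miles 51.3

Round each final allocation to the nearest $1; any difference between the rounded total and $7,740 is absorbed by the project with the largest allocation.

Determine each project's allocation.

Totals — clients served 2,778, lane-miles 184.3.
Blended shares (65% clients served + 35% lane-miles): Valley Greenway 0.3510; North Overpass 0.2242; Pioneer Pavilion 0.4248.
Raw shares: Valley Greenway 2,717.04; North Overpass 1,735.30; Pioneer Pavilion 3,287.66.
At nearest $1: Valley Greenway $2,717; North Overpass $1,735; Pioneer Pavilion $3,288. Sum = $7,740.
No rounding difference to absorb.

Valley Greenway: $2,717 · North Overpass: $1,735 · Pioneer Pavilion: $3,288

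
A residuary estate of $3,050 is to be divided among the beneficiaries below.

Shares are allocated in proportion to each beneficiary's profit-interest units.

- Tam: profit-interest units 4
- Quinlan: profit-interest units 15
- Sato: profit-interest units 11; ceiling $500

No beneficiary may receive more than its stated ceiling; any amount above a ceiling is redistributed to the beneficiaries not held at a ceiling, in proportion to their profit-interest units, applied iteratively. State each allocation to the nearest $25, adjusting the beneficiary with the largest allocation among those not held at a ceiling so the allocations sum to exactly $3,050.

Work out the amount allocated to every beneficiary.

Total profit-interest units = 30.
Proportional shares (ignoring caps): Tam 406.67; Quinlan 1,525.00; Sato 1,118.33.
Capped: Sato ($500); remaining pool $2,550 reallocated over remaining profit-interest units 19.
Remaining shares: Tam 536.84 → $525; Quinlan 2,013.16 → $2,025.

Tam: $525 · Quinlan: $2,025 · Sato: $500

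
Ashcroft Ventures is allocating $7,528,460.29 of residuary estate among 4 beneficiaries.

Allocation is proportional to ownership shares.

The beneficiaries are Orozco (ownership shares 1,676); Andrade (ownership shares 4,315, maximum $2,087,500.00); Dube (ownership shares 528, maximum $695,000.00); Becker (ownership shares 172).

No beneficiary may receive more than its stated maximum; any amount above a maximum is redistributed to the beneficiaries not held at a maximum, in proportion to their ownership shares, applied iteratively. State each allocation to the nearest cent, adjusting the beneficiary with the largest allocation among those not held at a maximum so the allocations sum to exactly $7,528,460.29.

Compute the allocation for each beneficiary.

Orozco: $4,304,236.71 · Andrade: $2,087,500.00 · Dube: $695,000.00 · Becker: $441,723.58

Ownership shares total: 6,691.
Unconstrained shares: Orozco 1,885,771.8497; Andrade 4,855,074.8993; Dube 594,085.6424; Becker 193,527.8987.
Held at cap: Andrade ($2,087,500.00); residual $5,440,960.29 reallocated over remaining ownership shares 2,376.
Held at cap: Dube ($695,000.00); residual $4,745,960.29 reallocated over remaining ownership shares 1,848.
Remaining shares: Orozco 4,304,236.7132 → $4,304,236.71; Becker 441,723.5768 → $441,723.58.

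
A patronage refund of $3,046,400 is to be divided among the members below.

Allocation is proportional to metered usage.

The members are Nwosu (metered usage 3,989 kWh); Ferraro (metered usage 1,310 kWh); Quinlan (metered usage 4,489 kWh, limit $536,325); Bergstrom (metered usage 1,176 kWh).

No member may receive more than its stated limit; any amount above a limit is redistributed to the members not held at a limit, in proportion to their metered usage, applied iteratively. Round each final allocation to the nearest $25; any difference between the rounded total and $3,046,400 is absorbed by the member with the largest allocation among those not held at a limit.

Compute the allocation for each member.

Nwosu: $1,546,375 · Ferraro: $507,825 · Quinlan: $536,325 · Bergstrom: $455,875

Sum of metered usage: 10,964.
Pro-rata shares before constraints: Nwosu 1,108,362.79; Ferraro 363,989.78; Quinlan 1,247,290.19; Bergstrom 326,757.24.
Held at cap: Quinlan ($536,325); remaining pool $2,510,075 reallocated over remaining metered usage 6,475.
Shares after redistribution: Nwosu 1,546,361.26 → $1,546,350; Ferraro 507,829.85 → $507,825; Bergstrom 455,883.89 → $455,875.
Rounding difference +$25 applied to Nwosu → $1,546,375.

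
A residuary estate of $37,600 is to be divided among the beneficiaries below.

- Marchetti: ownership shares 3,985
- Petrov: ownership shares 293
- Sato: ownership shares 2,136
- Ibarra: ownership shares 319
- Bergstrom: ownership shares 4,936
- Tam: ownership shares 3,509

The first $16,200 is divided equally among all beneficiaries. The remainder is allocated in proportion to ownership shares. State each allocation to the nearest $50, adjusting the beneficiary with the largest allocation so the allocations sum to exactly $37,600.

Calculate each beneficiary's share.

First tranche $16,200 split equally: $2,700 each.
Remainder $21,400 by ownership shares (total 15,178): Marchetti 5,618.59 → $5,600; Petrov 413.11 → $400; Sato 3,011.62 → $3,000; Ibarra 449.77 → $450; Bergstrom 6,959.44 → $6,950; Tam 4,947.46 → $4,950.
Rounding difference +$50 on remainder applied to Bergstrom.
Totals: Marchetti $2,700 + $5,600 = $8,300; Petrov $2,700 + $400 = $3,100; Sato $2,700 + $3,000 = $5,700; Ibarra $2,700 + $450 = $3,150; Bergstrom $2,700 + $7,000 = $9,700; Tam $2,700 + $4,950 = $7,650.

Marchetti: $8,300 | Petrov: $3,100 | Sato: $5,700 | Ibarra: $3,150 | Bergstrom: $9,700 | Tam: $7,650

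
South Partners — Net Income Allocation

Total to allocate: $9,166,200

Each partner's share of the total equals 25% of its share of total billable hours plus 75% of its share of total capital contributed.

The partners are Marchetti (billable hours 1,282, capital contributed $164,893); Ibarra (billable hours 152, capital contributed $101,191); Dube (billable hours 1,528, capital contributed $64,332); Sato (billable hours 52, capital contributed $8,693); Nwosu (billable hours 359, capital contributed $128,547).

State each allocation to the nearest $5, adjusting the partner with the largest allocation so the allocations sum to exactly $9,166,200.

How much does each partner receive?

Billable hours total 3,373; capital contributed total 467,656.
Composite weights (25% billable hours + 75% capital contributed): Marchetti 0.3595; Ibarra 0.1736; Dube 0.2164; Sato 0.0178; Nwosu 0.2328.
Proportional shares: Marchetti 3,294,930.40; Ibarra 1,590,796.63; Dube 1,983,788.30; Sato 163,116.86; Nwosu 2,133,567.81.
At nearest $5: Marchetti $3,294,930; Ibarra $1,590,795; Dube $1,983,790; Sato $163,115; Nwosu $2,133,570. Sum = $9,166,200.
No rounding difference to absorb.

Marchetti: $3,294,930 · Ibarra: $1,590,795 · Dube: $1,983,790 · Sato: $163,115 · Nwosu: $2,133,570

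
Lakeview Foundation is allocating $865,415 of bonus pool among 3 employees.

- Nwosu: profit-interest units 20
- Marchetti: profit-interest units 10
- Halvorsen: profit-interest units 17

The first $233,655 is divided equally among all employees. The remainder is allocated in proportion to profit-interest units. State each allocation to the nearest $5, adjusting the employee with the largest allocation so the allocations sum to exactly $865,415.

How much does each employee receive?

$233,655 shared equally gives $77,885 per employee.
Remainder $631,760 by profit-interest units (total 47): Nwosu 268,834.04 → $268,835; Marchetti 134,417.02 → $134,415; Halvorsen 228,508.94 → $228,510.
Totals: Nwosu $77,885 + $268,835 = $346,720; Marchetti $77,885 + $134,415 = $212,300; Halvorsen $77,885 + $228,510 = $306,395.

Nwosu: $346,720; Marchetti: $212,300; Halvorsen: $306,395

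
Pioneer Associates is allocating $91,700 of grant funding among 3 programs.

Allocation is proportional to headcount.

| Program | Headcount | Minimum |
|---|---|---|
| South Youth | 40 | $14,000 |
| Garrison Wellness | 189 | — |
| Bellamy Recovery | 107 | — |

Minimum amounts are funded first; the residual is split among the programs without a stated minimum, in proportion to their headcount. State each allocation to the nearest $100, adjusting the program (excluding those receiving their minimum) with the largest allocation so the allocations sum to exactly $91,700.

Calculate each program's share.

South Youth: $14,000 | Garrison Wellness: $49,600 | Bellamy Recovery: $28,100

Guaranteed amounts: South Youth $14,000. Balance $77,700.
Balance split over remaining headcount 296: Garrison Wellness 49,612.50 → $49,600; Bellamy Recovery 28,087.50 → $28,100.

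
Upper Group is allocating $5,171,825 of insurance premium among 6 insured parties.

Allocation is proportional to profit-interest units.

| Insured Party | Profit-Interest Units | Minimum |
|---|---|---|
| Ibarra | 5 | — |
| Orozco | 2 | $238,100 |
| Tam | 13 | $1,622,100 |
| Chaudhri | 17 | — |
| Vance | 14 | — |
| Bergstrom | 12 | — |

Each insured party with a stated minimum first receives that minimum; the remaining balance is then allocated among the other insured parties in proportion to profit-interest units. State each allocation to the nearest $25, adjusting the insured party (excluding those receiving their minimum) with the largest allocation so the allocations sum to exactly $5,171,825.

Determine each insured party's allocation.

Ibarra: $344,950 | Orozco: $238,100 | Tam: $1,622,100 | Chaudhri: $1,172,875 | Vance: $965,900 | Bergstrom: $827,900

Minimums first: Orozco $238,100; Tam $1,622,100. Remaining pool $3,311,625.
Remaining pool split over remaining profit-interest units 48: Ibarra 344,960.94 → $344,950; Chaudhri 1,172,867.19 → $1,172,875; Vance 965,890.62 → $965,900; Bergstrom 827,906.25 → $827,900.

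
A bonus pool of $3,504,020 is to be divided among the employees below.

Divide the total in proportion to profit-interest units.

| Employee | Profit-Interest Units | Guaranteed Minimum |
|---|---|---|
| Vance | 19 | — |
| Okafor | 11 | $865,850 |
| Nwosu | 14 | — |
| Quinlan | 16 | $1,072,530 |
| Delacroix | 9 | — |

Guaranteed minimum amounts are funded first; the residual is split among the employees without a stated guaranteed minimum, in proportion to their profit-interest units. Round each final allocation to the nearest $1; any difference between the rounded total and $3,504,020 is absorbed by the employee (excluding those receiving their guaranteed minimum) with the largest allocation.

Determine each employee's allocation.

Vance: $708,266 · Okafor: $865,850 · Nwosu: $521,880 · Quinlan: $1,072,530 · Delacroix: $335,494

Minimums first: Okafor $865,850; Quinlan $1,072,530. Balance $1,565,640.
Balance split over remaining profit-interest units 42: Vance 708,265.71 → $708,266; Nwosu 521,880.00 → $521,880; Delacroix 335,494.29 → $335,494.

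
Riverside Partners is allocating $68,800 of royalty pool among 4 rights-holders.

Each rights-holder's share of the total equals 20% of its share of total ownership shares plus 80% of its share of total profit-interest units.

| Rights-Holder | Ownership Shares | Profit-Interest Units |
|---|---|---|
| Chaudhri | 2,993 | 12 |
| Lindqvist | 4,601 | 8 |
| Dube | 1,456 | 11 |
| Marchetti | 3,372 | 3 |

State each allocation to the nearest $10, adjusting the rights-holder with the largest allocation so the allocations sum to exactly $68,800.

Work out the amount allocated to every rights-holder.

Chaudhri: $22,740 | Lindqvist: $18,050 | Dube: $19,420 | Marchetti: $8,590

Totals — ownership shares 12,422, profit-interest units 34.
Blended shares (20% ownership shares + 80% profit-interest units): Chaudhri 0.3305; Lindqvist 0.2623; Dube 0.2823; Marchetti 0.1249.
Pro-rata amounts: Chaudhri 22,741.26; Lindqvist 18,047.17; Dube 19,419.89; Marchetti 8,591.68.
Rounded to nearest $10: Chaudhri $22,740; Lindqvist $18,050; Dube $19,420; Marchetti $8,590. Sum = $68,800.
Rounded total matches; no reconciliation needed.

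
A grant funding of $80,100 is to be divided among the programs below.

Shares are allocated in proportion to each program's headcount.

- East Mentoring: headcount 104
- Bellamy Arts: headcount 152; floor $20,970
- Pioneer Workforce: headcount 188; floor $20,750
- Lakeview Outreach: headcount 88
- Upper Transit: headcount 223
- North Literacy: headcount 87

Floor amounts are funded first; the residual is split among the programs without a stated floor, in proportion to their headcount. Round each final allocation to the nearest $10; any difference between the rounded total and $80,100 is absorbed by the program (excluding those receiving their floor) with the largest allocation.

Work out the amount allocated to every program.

East Mentoring: $7,950; Bellamy Arts: $20,970; Pioneer Workforce: $20,750; Lakeview Outreach: $6,730; Upper Transit: $17,050; North Literacy: $6,650

Minimums first: Bellamy Arts $20,970; Pioneer Workforce $20,750. Residual $38,380.
Residual split over remaining headcount 502: East Mentoring 7,951.24 → $7,950; Lakeview Outreach 6,727.97 → $6,730; Upper Transit 17,049.28 → $17,050; North Literacy 6,651.51 → $6,650.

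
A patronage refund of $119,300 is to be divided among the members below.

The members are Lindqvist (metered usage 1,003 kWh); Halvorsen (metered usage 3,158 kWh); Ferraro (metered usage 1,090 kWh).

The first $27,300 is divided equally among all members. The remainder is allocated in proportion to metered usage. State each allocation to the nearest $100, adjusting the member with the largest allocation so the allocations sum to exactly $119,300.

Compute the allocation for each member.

$27,300 shared equally gives $9,100 per member.
Remainder $92,000 by metered usage (total 5,251): Lindqvist 17,573.03 → $17,600; Halvorsen 55,329.65 → $55,300; Ferraro 19,097.31 → $19,100.
Totals: Lindqvist $9,100 + $17,600 = $26,700; Halvorsen $9,100 + $55,300 = $64,400; Ferraro $9,100 + $19,100 = $28,200.

Lindqvist: $26,700; Halvorsen: $64,400; Ferraro: $28,200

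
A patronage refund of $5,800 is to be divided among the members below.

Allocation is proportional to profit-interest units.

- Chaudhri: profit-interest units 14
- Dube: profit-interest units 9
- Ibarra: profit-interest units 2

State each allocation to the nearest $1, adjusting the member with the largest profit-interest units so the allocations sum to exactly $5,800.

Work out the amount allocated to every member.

Sum of profit-interest units: 14 + 9 + 2 = 25.
Pro-rata amounts: Chaudhri 3,248.00; Dube 2,088.00; Ibarra 464.00.
At nearest $1: Chaudhri $3,248; Dube $2,088; Ibarra $464. Sum = $5,800.
Rounded total matches; no reconciliation needed.

Chaudhri: $3,248 · Dube: $2,088 · Ibarra: $464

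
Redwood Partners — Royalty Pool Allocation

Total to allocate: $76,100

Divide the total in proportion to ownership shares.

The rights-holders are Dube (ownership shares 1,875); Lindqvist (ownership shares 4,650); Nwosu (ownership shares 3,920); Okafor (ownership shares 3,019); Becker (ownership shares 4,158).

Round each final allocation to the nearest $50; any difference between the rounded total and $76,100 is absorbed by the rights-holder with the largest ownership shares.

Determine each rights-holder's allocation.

Dube: $8,100 · Lindqvist: $20,050 · Nwosu: $16,950 · Okafor: $13,050 · Becker: $17,950

Combined ownership shares = 1,875 + 4,650 + 3,920 + 3,019 + 4,158 = 17,622.
Pro-rata amounts: Dube 8,097.12; Lindqvist 20,080.86; Nwosu 16,928.38; Okafor 13,037.45; Becker 17,956.18.
Rounded to nearest $50: Dube $8,100; Lindqvist $20,100; Nwosu $16,950; Okafor $13,050; Becker $17,950. Sum = $76,150.
Difference $76,100 − $76,150 = −$50 applied to largest ownership shares (Lindqvist): Lindqvist becomes $20,050.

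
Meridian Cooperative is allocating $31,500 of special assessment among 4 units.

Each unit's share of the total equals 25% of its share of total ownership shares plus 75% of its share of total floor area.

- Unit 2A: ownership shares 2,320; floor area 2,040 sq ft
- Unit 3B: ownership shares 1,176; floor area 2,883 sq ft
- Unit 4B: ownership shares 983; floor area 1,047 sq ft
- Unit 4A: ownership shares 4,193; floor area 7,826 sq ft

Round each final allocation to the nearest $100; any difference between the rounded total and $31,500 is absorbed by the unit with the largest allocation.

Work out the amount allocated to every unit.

Unit 2A: $5,600 · Unit 3B: $6,000 · Unit 4B: $2,700 · Unit 4A: $17,200

Totals — ownership shares 8,672, floor area 13,796.
Combined weights (25% ownership shares + 75% floor area): Unit 2A 0.1778; Unit 3B 0.1906; Unit 4B 0.0853; Unit 4A 0.5463.
Raw shares: Unit 2A 5,600.18; Unit 3B 6,004.92; Unit 4B 2,685.60; Unit 4A 17,209.30.
After rounding ($100): Unit 2A $5,600; Unit 3B $6,000; Unit 4B $2,700; Unit 4A $17,200. Sum = $31,500.
Rounded total matches; no reconciliation needed.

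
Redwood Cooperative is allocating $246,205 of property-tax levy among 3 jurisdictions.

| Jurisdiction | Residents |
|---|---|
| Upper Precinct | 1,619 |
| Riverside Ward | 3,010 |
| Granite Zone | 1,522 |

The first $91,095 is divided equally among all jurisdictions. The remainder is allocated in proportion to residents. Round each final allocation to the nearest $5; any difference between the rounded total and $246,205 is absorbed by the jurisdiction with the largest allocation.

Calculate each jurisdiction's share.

First tranche $91,095 split equally: $30,365 each.
Remainder $155,110 by residents (total 6,151): Upper Precinct 40,826.38 → $40,825; Riverside Ward 75,903.28 → $75,905; Granite Zone 38,380.33 → $38,380.
Totals: Upper Precinct $30,365 + $40,825 = $71,190; Riverside Ward $30,365 + $75,905 = $106,270; Granite Zone $30,365 + $38,380 = $68,745.

Upper Precinct: $71,190; Riverside Ward: $106,270; Granite Zone: $68,745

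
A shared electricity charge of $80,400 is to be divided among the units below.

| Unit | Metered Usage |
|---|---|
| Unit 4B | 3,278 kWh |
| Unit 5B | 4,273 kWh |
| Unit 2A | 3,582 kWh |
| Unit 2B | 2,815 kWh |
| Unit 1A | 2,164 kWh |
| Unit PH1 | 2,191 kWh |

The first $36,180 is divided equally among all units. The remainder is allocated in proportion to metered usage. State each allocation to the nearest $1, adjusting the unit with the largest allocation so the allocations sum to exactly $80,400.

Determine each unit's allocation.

Unit 4B: $13,950; Unit 5B: $16,354; Unit 2A: $14,684; Unit 2B: $12,831; Unit 1A: $11,258; Unit PH1: $11,323

First tranche $36,180 split equally: $6,030 each.
Remainder $44,220 by metered usage (total 18,303): Unit 4B 7,919.64 → $7,920; Unit 5B 10,323.56 → $10,324; Unit 2A 8,654.10 → $8,654; Unit 2B 6,801.03 → $6,801; Unit 1A 5,228.22 → $5,228; Unit PH1 5,293.45 → $5,293.
Totals: Unit 4B $6,030 + $7,920 = $13,950; Unit 5B $6,030 + $10,324 = $16,354; Unit 2A $6,030 + $8,654 = $14,684; Unit 2B $6,030 + $6,801 = $12,831; Unit 1A $6,030 + $5,228 = $11,258; Unit PH1 $6,030 + $5,293 = $11,323.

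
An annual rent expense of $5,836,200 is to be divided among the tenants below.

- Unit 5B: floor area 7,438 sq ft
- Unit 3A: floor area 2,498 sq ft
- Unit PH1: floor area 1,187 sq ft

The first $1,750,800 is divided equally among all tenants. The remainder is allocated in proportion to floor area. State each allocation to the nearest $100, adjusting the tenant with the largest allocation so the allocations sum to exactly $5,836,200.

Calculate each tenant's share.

Equal tier: $1,750,800 ÷ 3 = $583,600 apiece.
Remainder $4,085,400 by floor area (total 11,123): Unit 5B 2,731,925.31 → $2,731,900; Unit 3A 917,497.91 → $917,500; Unit PH1 435,976.79 → $436,000.
Totals: Unit 5B $583,600 + $2,731,900 = $3,315,500; Unit 3A $583,600 + $917,500 = $1,501,100; Unit PH1 $583,600 + $436,000 = $1,019,600.

Unit 5B: $3,315,500; Unit 3A: $1,501,100; Unit PH1: $1,019,600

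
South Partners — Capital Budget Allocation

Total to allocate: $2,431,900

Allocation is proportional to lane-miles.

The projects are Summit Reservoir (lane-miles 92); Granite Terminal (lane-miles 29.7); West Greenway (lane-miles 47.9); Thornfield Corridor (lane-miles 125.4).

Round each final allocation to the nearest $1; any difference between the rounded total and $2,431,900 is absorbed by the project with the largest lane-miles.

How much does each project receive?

Summit Reservoir: $758,423 | Granite Terminal: $244,839 | West Greenway: $394,875 | Thornfield Corridor: $1,033,763

Combined lane-miles = 295.
Raw shares: Summit Reservoir 92/295 × $2,431,900 = 758,423.05; Granite Terminal 29.7/295 × $2,431,900 = 244,838.75; West Greenway 47.9/295 × $2,431,900 = 394,874.61; Thornfield Corridor 125.4/295 × $2,431,900 = 1,033,763.59.
Rounded to nearest $1: Summit Reservoir $758,423; Granite Terminal $244,839; West Greenway $394,875; Thornfield Corridor $1,033,764. Sum = $2,431,901.
Difference $2,431,900 − $2,431,901 = −$1 applied to largest lane-miles (Thornfield Corridor): Thornfield Corridor becomes $1,033,763.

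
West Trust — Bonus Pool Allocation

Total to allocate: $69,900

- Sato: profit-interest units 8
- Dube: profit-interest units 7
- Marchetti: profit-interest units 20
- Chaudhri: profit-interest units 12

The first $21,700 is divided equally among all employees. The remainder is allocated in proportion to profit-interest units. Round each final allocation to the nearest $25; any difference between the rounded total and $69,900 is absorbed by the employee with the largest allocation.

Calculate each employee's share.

Sato: $13,625 | Dube: $12,600 | Marchetti: $25,950 | Chaudhri: $17,725

First tranche $21,700 split equally: $5,425 each.
Remainder $48,200 by profit-interest units (total 47): Sato 8,204.26 → $8,200; Dube 7,178.72 → $7,175; Marchetti 20,510.64 → $20,500; Chaudhri 12,306.38 → $12,300.
Rounding difference +$25 on remainder applied to Marchetti.
Totals: Sato $5,425 + $8,200 = $13,625; Dube $5,425 + $7,175 = $12,600; Marchetti $5,425 + $20,525 = $25,950; Chaudhri $5,425 + $12,300 = $17,725.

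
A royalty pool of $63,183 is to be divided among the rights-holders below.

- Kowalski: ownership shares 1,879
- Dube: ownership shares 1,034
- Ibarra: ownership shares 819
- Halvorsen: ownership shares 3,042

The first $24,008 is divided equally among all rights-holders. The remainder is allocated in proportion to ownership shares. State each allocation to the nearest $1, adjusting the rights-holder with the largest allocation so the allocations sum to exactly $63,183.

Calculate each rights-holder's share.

$24,008 shared equally gives $6,002 per rights-holder.
Remainder $39,175 by ownership shares (total 6,774): Kowalski 10,866.52 → $10,867; Dube 5,979.77 → $5,980; Ibarra 4,736.39 → $4,736; Halvorsen 17,592.32 → $17,592.
Totals: Kowalski $6,002 + $10,867 = $16,869; Dube $6,002 + $5,980 = $11,982; Ibarra $6,002 + $4,736 = $10,738; Halvorsen $6,002 + $17,592 = $23,594.

Kowalski: $16,869; Dube: $11,982; Ibarra: $10,738; Halvorsen: $23,594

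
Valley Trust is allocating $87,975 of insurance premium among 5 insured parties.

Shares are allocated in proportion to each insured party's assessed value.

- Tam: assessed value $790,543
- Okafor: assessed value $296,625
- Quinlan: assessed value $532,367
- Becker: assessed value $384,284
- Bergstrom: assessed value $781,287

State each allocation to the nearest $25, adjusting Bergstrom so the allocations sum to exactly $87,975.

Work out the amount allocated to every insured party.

Tam: $24,975 | Okafor: $9,375 | Quinlan: $16,825 | Becker: $12,150 | Bergstrom: $24,650

Assessed value total: 2,785,106.
Raw shares: Tam 790,543/2,785,106 × $87,975 = 24,971.41; Okafor 296,625/2,785,106 × $87,975 = 9,369.69; Quinlan 532,367/2,785,106 × $87,975 = 16,816.23; Becker 384,284/2,785,106 × $87,975 = 12,138.63; Bergstrom 781,287/2,785,106 × $87,975 = 24,679.03.
At nearest $25: Tam $24,975; Okafor $9,375; Quinlan $16,825; Becker $12,150; Bergstrom $24,675. Sum = $88,000.
Difference $87,975 − $88,000 = −$25 applied to Bergstrom: Bergstrom becomes $24,650.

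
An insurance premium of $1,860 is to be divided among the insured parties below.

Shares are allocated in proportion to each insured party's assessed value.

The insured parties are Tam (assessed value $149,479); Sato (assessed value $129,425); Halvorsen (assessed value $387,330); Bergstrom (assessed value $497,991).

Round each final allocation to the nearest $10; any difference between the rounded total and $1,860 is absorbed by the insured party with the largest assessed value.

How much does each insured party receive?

Tam: $240 | Sato: $210 | Halvorsen: $620 | Bergstrom: $790

Sum of assessed value: 1,164,225.
Pro-rata amounts: Tam 149,479/1,164,225 × $1,860 = 238.81; Sato 129,425/1,164,225 × $1,860 = 206.77; Halvorsen 387,330/1,164,225 × $1,860 = 618.81; Bergstrom 497,991/1,164,225 × $1,860 = 795.61.
At nearest $10: Tam $240; Sato $210; Halvorsen $620; Bergstrom $800. Sum = $1,870.
Difference $1,860 − $1,870 = −$10 applied to largest assessed value (Bergstrom): Bergstrom becomes $790.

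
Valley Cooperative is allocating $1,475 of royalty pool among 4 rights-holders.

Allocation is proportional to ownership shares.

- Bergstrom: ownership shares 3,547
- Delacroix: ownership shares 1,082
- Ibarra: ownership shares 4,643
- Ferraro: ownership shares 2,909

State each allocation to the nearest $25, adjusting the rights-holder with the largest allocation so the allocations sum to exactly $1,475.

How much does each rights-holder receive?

Bergstrom: $425 · Delacroix: $125 · Ibarra: $575 · Ferraro: $350

Sum of ownership shares: 12,181.
Unrounded shares: Bergstrom 3,547/12,181 × $1,475 = 429.51; Delacroix 1,082/12,181 × $1,475 = 131.02; Ibarra 4,643/12,181 × $1,475 = 562.22; Ferraro 2,909/12,181 × $1,475 = 352.25.
Rounded to nearest $25: Bergstrom $425; Delacroix $125; Ibarra $550; Ferraro $350. Sum = $1,450.
Difference $1,475 − $1,450 = +$25 applied to largest allocation (Ibarra): Ibarra becomes $575.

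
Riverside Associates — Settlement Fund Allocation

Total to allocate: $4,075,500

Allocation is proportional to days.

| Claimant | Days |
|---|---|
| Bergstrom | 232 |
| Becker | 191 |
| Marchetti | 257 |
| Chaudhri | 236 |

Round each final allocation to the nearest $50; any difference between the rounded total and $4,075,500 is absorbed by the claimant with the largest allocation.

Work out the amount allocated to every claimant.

Days total: 916.
Raw shares: Bergstrom 232/916 × $4,075,500 = 1,032,222.71; Becker 191/916 × $4,075,500 = 849,804.04; Marchetti 257/916 × $4,075,500 = 1,143,453.60; Chaudhri 236/916 × $4,075,500 = 1,050,019.65.
After rounding ($50): Bergstrom $1,032,200; Becker $849,800; Marchetti $1,143,450; Chaudhri $1,050,000. Sum = $4,075,450.
Difference $4,075,500 − $4,075,450 = +$50 applied to largest allocation (Marchetti): Marchetti becomes $1,143,500.

Bergstrom: $1,032,200 · Becker: $849,800 · Marchetti: $1,143,500 · Chaudhri: $1,050,000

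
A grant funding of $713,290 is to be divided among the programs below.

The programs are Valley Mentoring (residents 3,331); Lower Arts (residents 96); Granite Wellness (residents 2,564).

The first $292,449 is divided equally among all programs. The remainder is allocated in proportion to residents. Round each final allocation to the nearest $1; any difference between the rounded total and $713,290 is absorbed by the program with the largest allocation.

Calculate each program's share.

Valley Mentoring: $331,470 | Lower Arts: $104,227 | Granite Wellness: $277,593

Equal tier: $292,449 ÷ 3 = $97,483 apiece.
Remainder $420,841 by residents (total 5,991): Valley Mentoring 233,987.88 → $233,988; Lower Arts 6,743.57 → $6,744; Granite Wellness 180,109.55 → $180,110.
Rounding difference −$1 on remainder applied to Valley Mentoring.
Totals: Valley Mentoring $97,483 + $233,987 = $331,470; Lower Arts $97,483 + $6,744 = $104,227; Granite Wellness $97,483 + $180,110 = $277,593.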